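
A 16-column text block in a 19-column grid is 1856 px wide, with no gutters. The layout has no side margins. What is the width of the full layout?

16c = 1856 → c = 116 px.
Layout = 19·116 = 2204 = 2204 px.

2204 px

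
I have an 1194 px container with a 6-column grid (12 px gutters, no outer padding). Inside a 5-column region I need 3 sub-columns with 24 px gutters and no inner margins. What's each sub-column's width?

315 px

Subtracting 5 gutters of 12 leaves 1134 for 6 columns, so c = 189 px.
Span of 5: 5·189 + 4·12 = 945 + 48 = 993 px.
3 columns + 2 gutters: 3d + 2·24 = 993.
3d = 993 − 48 = 945, so d = 315 px.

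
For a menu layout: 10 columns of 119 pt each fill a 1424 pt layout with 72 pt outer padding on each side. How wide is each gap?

Inside the margins: 1424 − 144 = 1280 pt.
10·119 + 9g = 1280 → 9g = 90 → g = 10 pt.

10 pt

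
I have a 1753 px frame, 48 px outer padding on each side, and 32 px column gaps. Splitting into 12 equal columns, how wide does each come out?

108.75 px

Take off 96 px of margins, leaving 1657 px.
12c + 11·32 = 1657 → 12c = 1305 → c = 108.75 px.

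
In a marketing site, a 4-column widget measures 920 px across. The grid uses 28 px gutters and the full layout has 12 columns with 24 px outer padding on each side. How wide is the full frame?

Subtracting 3 gutters of 28 leaves 836 for 4 columns, so c = 209 px.
Total width: 2·24 + 12·209 + 11·28 = 2864 px.

2864 px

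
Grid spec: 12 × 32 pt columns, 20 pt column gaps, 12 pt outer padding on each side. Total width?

Canvas = 2·12 + 12·32 + 11·20 = 24 + 384 + 220 = 628 pt.

628 pt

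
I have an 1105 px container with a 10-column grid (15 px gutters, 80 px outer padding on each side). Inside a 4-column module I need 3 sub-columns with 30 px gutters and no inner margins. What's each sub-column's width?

Take off 160 px of margins, leaving 945 px.
10c + 9·15 = 945 → 10c = 810 → c = 81 px.
Span of 4: 4·81 + 3·15 = 324 + 45 = 369 px.
369 − 2·30 = 309; ÷3 gives d = 103 px.

103 px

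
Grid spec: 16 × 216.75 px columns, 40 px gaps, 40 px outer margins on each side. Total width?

4148 px

Total width: 2·40 + 16·216.75 + 15·40 = 4148 px.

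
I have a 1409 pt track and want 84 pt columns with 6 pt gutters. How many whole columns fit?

15 columns

15 columns: 15·84 + 14·6 = 1344 pt ≤ 1409.
16 columns: 1434 pt > 1409. So 15.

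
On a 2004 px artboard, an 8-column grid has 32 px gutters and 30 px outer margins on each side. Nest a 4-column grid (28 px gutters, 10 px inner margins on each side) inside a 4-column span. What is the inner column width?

213 px

Inside the margins: 2004 − 60 = 1944 px.
8c + 7·32 = 1944 → 8c = 1720 → c = 215 px.
4-column span = 4·215 + 3·32 = 956 px.
Inner content = 956 − 2·10 = 936 px.
936 − 3·28 = 852; ÷4 gives d = 213 px.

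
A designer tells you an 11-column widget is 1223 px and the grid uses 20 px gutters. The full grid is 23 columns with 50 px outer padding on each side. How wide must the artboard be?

Subtracting 10 gutters of 20 leaves 1023 for 11 columns, so c = 93 px.
Artboard = 2·50 + 23·93 + 22·20 = 100 + 2139 + 440 = 2679 px.

2679 px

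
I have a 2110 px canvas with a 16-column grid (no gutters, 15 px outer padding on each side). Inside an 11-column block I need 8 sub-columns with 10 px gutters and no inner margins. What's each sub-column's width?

170 px

Inside the margins: 2110 − 30 = 2080 px.
16c = 2080 → c = 130 px.
With no gutters, 11 columns span 11·130 = 1430 px.
8d + 7·10 = 1430 → 8d = 1360 → d = 170 px.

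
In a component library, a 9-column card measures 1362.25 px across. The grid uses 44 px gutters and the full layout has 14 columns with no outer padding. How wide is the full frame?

2143.5 px

9 columns + 8 gutters: 9c + 8·44 = 1362.25.
9c = 1362.25 − 352 = 1010.25, so c = 112.25 px.
Summing: 1571.5 + 572 = 2143.5 px.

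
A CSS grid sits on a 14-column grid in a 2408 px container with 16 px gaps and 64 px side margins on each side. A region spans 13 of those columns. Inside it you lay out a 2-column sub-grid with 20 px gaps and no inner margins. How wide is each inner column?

Outer content = 2408 − 2·64 = 2280 px.
14c + 13·16 = 2280 → 14c = 2072 → c = 148 px.
Span of 13: 13·148 + 12·16 = 1924 + 192 = 2116 px.
Subtracting 1 gap of 20 leaves 2096 for 2 columns, so d = 1048 px.

1048 px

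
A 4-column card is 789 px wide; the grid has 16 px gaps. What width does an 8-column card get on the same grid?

1594 px

4 columns + 3 gaps: 4c + 3·16 = 789.
4c = 789 − 48 = 741, so c = 185.25 px.
8-column span = 8·185.25 + 7·16 = 1594 px.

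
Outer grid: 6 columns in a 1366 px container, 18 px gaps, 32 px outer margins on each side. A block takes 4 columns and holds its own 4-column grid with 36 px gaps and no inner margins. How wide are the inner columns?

188.5 px

Take off 64 px of margins, leaving 1302 px.
Subtracting 5 gaps of 18 leaves 1212 for 6 columns, so c = 202 px.
4-column span = 4·202 + 3·18 = 862 px.
4 columns + 3 gaps: 4d + 3·36 = 862.
4d = 862 − 108 = 754, so d = 188.5 px.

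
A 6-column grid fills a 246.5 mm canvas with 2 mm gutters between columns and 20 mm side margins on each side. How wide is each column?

Content width = 246.5 − 2·20 = 206.5 mm.
Subtracting 5 gutters of 2 leaves 196.5 for 6 columns, so c = 32.75 mm.

32.75 mm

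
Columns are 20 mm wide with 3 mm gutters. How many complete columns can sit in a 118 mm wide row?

5 columns

5 columns: 5·20 + 4·3 = 112 mm ≤ 118.
6 columns: 135 mm > 118. So 5.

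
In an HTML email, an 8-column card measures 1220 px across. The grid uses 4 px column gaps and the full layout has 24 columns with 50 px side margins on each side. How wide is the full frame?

3768 px

8c + 7·4 = 1220 → 8c = 1192 → c = 149 px.
Frame = 2·50 + 24·149 + 23·4 = 100 + 3576 + 92 = 3768 px.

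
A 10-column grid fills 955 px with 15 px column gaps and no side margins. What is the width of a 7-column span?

10c + 9·15 = 955 → 10c = 820 → c = 82 px.
7 columns plus 6 column gaps: 574 + 90 = 664 px.

664 px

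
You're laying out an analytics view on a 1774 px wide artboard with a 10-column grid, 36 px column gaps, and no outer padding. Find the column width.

145 px

1774 − 9·36 = 1450; ÷10 gives c = 145 px.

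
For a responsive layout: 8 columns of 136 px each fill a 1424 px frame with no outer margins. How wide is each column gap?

8 columns take 8·136 = 1088 px; remaining 336 splits into 7 column gaps.
g = 336 / 7 = 48 px.

48 px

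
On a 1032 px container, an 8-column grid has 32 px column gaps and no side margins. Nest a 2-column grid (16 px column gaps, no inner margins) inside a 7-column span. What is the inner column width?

441.5 px

8 columns + 7 column gaps: 8c + 7·32 = 1032.
8c = 1032 − 224 = 808, so c = 101 px.
Span of 7: 7·101 + 6·32 = 707 + 192 = 899 px.
2 columns + 1 column gap: 2d + 1·16 = 899.
2d = 899 − 16 = 883, so d = 441.5 px.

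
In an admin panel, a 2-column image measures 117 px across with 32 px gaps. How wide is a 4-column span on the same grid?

2 columns + 1 gap: 2c + 1·32 = 117.
2c = 117 − 32 = 85, so c = 42.5 px.
4-column span = 4·42.5 + 3·32 = 266 px.

266 px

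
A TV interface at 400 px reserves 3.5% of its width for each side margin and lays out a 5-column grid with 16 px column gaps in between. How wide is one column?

Margins: 3.5% × 400 = 14 px each, so content = 400 − 28 = 372 px.
Subtracting 4 column gaps of 16 leaves 308 for 5 columns, so c = 61.6 px.

61.6 px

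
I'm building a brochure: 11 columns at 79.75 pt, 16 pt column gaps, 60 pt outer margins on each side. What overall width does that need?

Total width: 2·60 + 11·79.75 + 10·16 = 1157.25 pt.

1157.25 pt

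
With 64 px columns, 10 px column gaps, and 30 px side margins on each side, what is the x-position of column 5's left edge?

Column 5 starts at margin + 4·(column + gutter) = 30 + 4·74 = 326 px.

326 px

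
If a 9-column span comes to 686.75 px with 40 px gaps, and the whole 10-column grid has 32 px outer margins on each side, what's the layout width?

Subtracting 8 gaps of 40 leaves 366.75 for 9 columns, so c = 40.75 px.
Layout = 2·32 + 10·40.75 + 9·40 = 64 + 407.5 + 360 = 831.5 px.

831.5 px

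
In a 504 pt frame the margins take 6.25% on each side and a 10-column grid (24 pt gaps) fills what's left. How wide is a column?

Margins: 6.25% × 504 = 31.5 pt each, so content = 504 − 63 = 441 pt.
441 − 9·24 = 225; ÷10 gives c = 22.5 pt.

22.5 pt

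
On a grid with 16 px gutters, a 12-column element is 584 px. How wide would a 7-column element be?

584 − 11·16 = 408; ÷12 gives c = 34 px.
7-column span = 7·34 + 6·16 = 334 px.

334 px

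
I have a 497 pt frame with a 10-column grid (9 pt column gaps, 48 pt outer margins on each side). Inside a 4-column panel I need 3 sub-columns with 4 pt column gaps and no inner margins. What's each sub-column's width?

49 pt

Take off 96 pt of margins, leaving 401 pt.
Subtracting 9 column gaps of 9 leaves 320 for 10 columns, so c = 32 pt.
Span of 4: 4·32 + 3·9 = 128 + 27 = 155 pt.
3d + 2·4 = 155 → 3d = 147 → d = 49 pt.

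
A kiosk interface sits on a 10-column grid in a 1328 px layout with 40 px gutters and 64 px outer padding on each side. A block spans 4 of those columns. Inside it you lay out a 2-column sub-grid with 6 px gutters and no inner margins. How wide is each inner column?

225 px

Inside the margins: 1328 − 128 = 1200 px.
10c + 9·40 = 1200 → 10c = 840 → c = 84 px.
4 columns plus 3 gutters: 336 + 120 = 456 px.
456 − 1·6 = 450; ÷2 gives d = 225 px.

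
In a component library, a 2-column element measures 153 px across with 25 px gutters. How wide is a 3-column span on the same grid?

Subtracting 1 gutter of 25 leaves 128 for 2 columns, so c = 64 px.
3-column span = 3·64 + 2·25 = 242 px.

242 px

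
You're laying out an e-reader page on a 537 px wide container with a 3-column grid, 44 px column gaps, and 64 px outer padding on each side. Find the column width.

107 px

Subtract both margins: 537 − 2·64 = 409 px.
3c + 2·44 = 409 → 3c = 321 → c = 107 px.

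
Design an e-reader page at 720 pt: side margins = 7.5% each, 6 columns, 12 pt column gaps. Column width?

92 pt

Each margin = 7.5% of 720 = 54 pt; content = 720 − 2·54 = 612 pt.
6c + 5·12 = 612 → 6c = 552 → c = 92 pt.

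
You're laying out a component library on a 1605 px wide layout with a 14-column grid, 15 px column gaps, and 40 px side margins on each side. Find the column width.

Content width = 1605 − 2·40 = 1525 px.
14c + 13·15 = 1525 → 14c = 1330 → c = 95 px.

95 px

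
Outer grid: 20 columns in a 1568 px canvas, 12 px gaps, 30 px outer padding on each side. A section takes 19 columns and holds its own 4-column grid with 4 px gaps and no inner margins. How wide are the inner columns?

355 px

Subtract both margins: 1568 − 2·30 = 1508 px.
1508 − 19·12 = 1280; ÷20 gives c = 64 px.
Span of 19: 19·64 + 18·12 = 1216 + 216 = 1432 px.
4 columns + 3 gaps: 4d + 3·4 = 1432.
4d = 1432 − 12 = 1420, so d = 355 px.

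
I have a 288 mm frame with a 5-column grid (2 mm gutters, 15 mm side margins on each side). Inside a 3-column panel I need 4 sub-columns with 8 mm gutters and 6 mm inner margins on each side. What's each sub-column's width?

Inside the margins: 288 − 30 = 258 mm.
5c + 4·2 = 258 → 5c = 250 → c = 50 mm.
3-column span = 3·50 + 2·2 = 154 mm.
Inner content = 154 − 2·6 = 142 mm.
Subtracting 3 gutters of 8 leaves 118 for 4 columns, so d = 29.5 mm.

29.5 mm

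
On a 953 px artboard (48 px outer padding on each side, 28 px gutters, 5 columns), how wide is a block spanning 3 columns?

503 px

Subtract both margins: 953 − 2·48 = 857 px.
Subtracting 4 gutters of 28 leaves 745 for 5 columns, so c = 149 px.
Span of 3: 3·149 + 2·28 = 447 + 56 = 503 px.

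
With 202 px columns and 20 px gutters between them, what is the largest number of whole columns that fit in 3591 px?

Each extra column adds 202 + 20 = 222 px.
(3591 + 20) / 222 = 16.27, so 16 columns fit.

16 columns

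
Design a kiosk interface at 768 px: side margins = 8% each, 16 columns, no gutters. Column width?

Margins: 8% × 768 = 61.44 px each, so content = 768 − 122.88 = 645.12 px.
645.12 / 16 = 40.32 px per column.

40.32 px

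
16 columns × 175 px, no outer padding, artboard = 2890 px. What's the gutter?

6 px

16 columns take 16·175 = 2800 px; remaining 90 splits into 15 gutters.
g = 90 / 15 = 6 px.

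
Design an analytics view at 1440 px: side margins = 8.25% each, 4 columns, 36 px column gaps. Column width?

Margins: 8.25% × 1440 = 118.8 px each, so content = 1440 − 237.6 = 1202.4 px.
Subtracting 3 column gaps of 36 leaves 1094.4 for 4 columns, so c = 273.6 px.

273.6 px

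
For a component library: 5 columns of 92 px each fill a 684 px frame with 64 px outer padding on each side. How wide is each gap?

Content width = 684 − 2·64 = 556 px.
5·92 + 4g = 556 → 4g = 96 → g = 24 px.

24 px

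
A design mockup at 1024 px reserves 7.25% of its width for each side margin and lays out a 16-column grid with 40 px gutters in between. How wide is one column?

17.22 px

1024 × (1 − 2·7.25%) = 1024 × 85.5% = 875.52 px for the columns.
16c + 15·40 = 875.52 → 16c = 275.52 → c = 17.22 px.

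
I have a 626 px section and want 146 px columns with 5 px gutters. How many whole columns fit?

4 columns

Each extra column adds 146 + 5 = 151 px.
(626 + 5) / 151 = 4.18, so 4 columns fit.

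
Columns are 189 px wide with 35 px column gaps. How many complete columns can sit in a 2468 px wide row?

11 columns

Each extra column adds 189 + 35 = 224 px.
(2468 + 35) / 224 = 11.17, so 11 columns fit.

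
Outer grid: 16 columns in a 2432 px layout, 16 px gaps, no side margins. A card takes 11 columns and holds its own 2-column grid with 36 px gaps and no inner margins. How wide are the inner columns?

2432 − 15·16 = 2192; ÷16 gives c = 137 px.
11-column span = 11·137 + 10·16 = 1667 px.
2d + 1·36 = 1667 → 2d = 1631 → d = 815.5 px.

815.5 px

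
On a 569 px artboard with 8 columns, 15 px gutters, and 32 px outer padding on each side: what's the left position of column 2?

Inside the margins: 569 − 64 = 505 px.
8c + 7·15 = 505 → 8c = 400 → c = 50 px.
Each column+gutter stride is 65 px; 1 of them past the 32 px margin is 32 + 65 = 97 px.

97 px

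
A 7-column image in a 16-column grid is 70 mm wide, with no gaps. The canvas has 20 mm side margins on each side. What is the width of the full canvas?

200 mm

70 / 7 = 10 mm per column.
Total width: 2·20 + 16·10 = 200 mm.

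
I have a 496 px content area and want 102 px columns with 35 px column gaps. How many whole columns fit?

3 columns: 3·102 + 2·35 = 376 px ≤ 496.
4 columns: 513 px > 496. So 3.

3 columns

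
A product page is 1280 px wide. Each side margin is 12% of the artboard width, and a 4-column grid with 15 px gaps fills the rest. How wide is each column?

231.95 px

Each margin = 12% of 1280 = 153.6 px; content = 1280 − 2·153.6 = 972.8 px.
4c + 3·15 = 972.8 → 4c = 927.8 → c = 231.95 px.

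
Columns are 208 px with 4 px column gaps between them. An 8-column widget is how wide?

8 columns plus 7 column gaps: 1664 + 28 = 1692 px.

1692 px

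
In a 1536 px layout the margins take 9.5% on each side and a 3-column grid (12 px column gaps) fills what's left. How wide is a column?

406.72 px

Margins: 9.5% × 1536 = 145.92 px each, so content = 1536 − 291.84 = 1244.16 px.
3 columns + 2 column gaps: 3c + 2·12 = 1244.16.
3c = 1244.16 − 24 = 1220.16, so c = 406.72 px.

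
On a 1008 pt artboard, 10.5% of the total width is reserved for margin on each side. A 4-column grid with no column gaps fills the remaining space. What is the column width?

199.08 pt

1008 × (1 − 2·10.5%) = 1008 × 79% = 796.32 pt for the columns.
796.32 / 4 = 199.08 pt per column.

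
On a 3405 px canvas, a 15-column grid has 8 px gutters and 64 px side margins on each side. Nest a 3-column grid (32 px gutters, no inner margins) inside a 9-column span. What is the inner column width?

633 px

Subtract both margins: 3405 − 2·64 = 3277 px.
15 columns + 14 gutters: 15c + 14·8 = 3277.
15c = 3277 − 112 = 3165, so c = 211 px.
9 columns plus 8 gutters: 1899 + 64 = 1963 px.
Subtracting 2 gutters of 32 leaves 1899 for 3 columns, so d = 633 px.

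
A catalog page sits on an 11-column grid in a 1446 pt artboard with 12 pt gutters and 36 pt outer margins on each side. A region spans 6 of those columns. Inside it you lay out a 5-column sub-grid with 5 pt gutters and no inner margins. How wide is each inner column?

Outer content = 1446 − 2·36 = 1374 pt.
11c + 10·12 = 1374 → 11c = 1254 → c = 114 pt.
6 columns plus 5 gutters: 684 + 60 = 744 pt.
5d + 4·5 = 744 → 5d = 724 → d = 144.8 pt.

144.8 pt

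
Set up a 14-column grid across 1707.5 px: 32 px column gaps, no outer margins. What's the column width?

92.25 px

Subtracting 13 column gaps of 32 leaves 1291.5 for 14 columns, so c = 92.25 px.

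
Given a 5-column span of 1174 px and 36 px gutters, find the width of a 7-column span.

1658 px

5 columns + 4 gutters: 5c + 4·36 = 1174.
5c = 1174 − 144 = 1030, so c = 206 px.
7 columns plus 6 gutters: 1442 + 216 = 1658 px.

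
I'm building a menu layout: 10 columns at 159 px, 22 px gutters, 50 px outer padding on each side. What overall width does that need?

1888 px

Adding margins, columns and gutters: 100 + 1590 + 198 = 1888 px.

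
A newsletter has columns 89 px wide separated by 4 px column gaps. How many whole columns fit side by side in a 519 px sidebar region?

5 columns: 5·89 + 4·4 = 461 px ≤ 519.
6 columns: 554 px > 519. So 5.

5 columns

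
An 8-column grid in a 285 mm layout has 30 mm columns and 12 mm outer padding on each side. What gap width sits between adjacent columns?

3 mm

Content width = 285 − 2·12 = 261 mm.
8 columns take 8·30 = 240 mm; remaining 21 splits into 7 gaps.
g = 21 / 7 = 3 mm.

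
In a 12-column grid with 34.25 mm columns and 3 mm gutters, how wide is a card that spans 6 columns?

Span of 6: 6·34.25 + 5·3 = 205.5 + 15 = 220.5 mm.

220.5 mm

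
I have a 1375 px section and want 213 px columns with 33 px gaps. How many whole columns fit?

Each extra column adds 213 + 33 = 246 px.
(1375 + 33) / 246 = 5.72, so 5 columns fit.

5 columns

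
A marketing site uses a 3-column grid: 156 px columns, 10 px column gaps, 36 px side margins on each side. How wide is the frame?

560 px

Adding margins, columns and gutters: 72 + 468 + 20 = 560 px.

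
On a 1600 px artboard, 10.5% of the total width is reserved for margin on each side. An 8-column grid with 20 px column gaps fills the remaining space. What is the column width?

140.5 px

Each margin = 10.5% of 1600 = 168 px; content = 1600 − 2·168 = 1264 px.
1264 − 7·20 = 1124; ÷8 gives c = 140.5 px.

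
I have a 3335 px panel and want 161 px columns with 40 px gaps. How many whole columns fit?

16 columns

k columns need k·161 + (k−1)·40 = k·201 − 40.
k·201 − 40 ≤ 3335 → k ≤ 3375 / 201 ≈ 16.79, so k = 16.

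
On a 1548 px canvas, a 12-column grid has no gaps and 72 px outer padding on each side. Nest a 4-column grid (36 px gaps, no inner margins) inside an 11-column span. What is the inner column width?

Outer content = 1548 − 2·72 = 1404 px.
12c = 1404 → c = 117 px.
11-column span = 11·117 = 1287 px.
4d + 3·36 = 1287 → 4d = 1179 → d = 294.75 px.

294.75 px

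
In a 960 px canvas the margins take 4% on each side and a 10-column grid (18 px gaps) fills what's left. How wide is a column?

Margins: 4% × 960 = 38.4 px each, so content = 960 − 76.8 = 883.2 px.
10 columns + 9 gaps: 10c + 9·18 = 883.2.
10c = 883.2 − 162 = 721.2, so c = 72.12 px.

72.12 px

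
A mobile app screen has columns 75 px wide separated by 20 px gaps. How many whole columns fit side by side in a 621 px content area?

6 columns

k columns need k·75 + (k−1)·20 = k·95 − 20.
k·95 − 20 ≤ 621 → k ≤ 641 / 95 ≈ 6.75, so k = 6.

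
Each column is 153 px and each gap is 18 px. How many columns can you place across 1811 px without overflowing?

k columns need k·153 + (k−1)·18 = k·171 − 18.
k·171 − 18 ≤ 1811 → k ≤ 1829 / 171 ≈ 10.70, so k = 10.

10 columns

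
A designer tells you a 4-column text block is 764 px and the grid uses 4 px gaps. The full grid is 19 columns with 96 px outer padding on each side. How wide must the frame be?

3836 px

4 columns + 3 gaps: 4c + 3·4 = 764.
4c = 764 − 12 = 752, so c = 188 px.
Frame = 2·96 + 19·188 + 18·4 = 192 + 3572 + 72 = 3836 px.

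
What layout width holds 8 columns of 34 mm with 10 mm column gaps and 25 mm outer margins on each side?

Adding margins, columns and gutters: 50 + 272 + 70 = 392 mm.

392 mm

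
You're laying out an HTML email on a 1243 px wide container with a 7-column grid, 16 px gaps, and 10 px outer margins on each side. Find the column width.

Subtract both margins: 1243 − 2·10 = 1223 px.
7c + 6·16 = 1223 → 7c = 1127 → c = 161 px.

161 px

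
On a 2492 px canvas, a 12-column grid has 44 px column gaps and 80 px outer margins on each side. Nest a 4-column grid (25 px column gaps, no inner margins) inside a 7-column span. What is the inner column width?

316.75 px

Take off 160 px of margins, leaving 2332 px.
12c + 11·44 = 2332 → 12c = 1848 → c = 154 px.
Span of 7: 7·154 + 6·44 = 1078 + 264 = 1342 px.
Subtracting 3 column gaps of 25 leaves 1267 for 4 columns, so d = 316.75 px.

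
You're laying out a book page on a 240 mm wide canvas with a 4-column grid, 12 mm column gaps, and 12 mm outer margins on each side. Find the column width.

45 mm

Subtract both margins: 240 − 2·12 = 216 mm.
4 columns + 3 column gaps: 4c + 3·12 = 216.
4c = 216 − 36 = 180, so c = 45 mm.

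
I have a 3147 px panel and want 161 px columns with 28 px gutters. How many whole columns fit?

16 columns

k columns need k·161 + (k−1)·28 = k·189 − 28.
k·189 − 28 ≤ 3147 → k ≤ 3175 / 189 ≈ 16.80, so k = 16.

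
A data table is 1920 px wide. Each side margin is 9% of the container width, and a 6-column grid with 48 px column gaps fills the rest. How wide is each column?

222.4 px

1920 × (1 − 2·9%) = 1920 × 82% = 1574.4 px for the columns.
6c + 5·48 = 1574.4 → 6c = 1334.4 → c = 222.4 px.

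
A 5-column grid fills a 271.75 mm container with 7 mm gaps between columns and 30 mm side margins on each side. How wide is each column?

36.75 mm

Take off 60 mm of margins, leaving 211.75 mm.
5 columns + 4 gaps: 5c + 4·7 = 211.75.
5c = 211.75 − 28 = 183.75, so c = 36.75 mm.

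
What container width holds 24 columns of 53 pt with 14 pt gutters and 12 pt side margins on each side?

Total width: 2·12 + 24·53 + 23·14 = 1618 pt.

1618 pt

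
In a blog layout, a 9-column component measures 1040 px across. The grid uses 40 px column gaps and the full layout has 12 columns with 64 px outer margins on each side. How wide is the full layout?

9c + 8·40 = 1040 → 9c = 720 → c = 80 px.
Adding margins, columns and gutters: 128 + 960 + 440 = 1528 px.

1528 px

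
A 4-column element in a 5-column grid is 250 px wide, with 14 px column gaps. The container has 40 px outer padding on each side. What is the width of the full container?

4c + 3·14 = 250 → 4c = 208 → c = 52 px.
Total width: 2·40 + 5·52 + 4·14 = 396 px.

396 px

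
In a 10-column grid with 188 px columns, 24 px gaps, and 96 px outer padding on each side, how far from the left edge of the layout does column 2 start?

Column 2 starts at margin + 1·(column + gutter) = 96 + 1·212 = 308 px.

308 px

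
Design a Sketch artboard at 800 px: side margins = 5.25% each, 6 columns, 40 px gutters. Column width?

86 px

800 × (1 − 2·5.25%) = 800 × 89.5% = 716 px for the columns.
6 columns + 5 gutters: 6c + 5·40 = 716.
6c = 716 − 200 = 516, so c = 86 px.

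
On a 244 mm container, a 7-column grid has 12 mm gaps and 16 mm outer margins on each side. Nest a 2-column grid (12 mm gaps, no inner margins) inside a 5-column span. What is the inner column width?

68 mm

Subtract both margins: 244 − 2·16 = 212 mm.
Subtracting 6 gaps of 12 leaves 140 for 7 columns, so c = 20 mm.
Span of 5: 5·20 + 4·12 = 100 + 48 = 148 mm.
2d + 1·12 = 148 → 2d = 136 → d = 68 mm.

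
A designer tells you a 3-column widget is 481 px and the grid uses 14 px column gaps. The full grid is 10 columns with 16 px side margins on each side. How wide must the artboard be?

481 − 2·14 = 453; ÷3 gives c = 151 px.
Total width: 2·16 + 10·151 + 9·14 = 1668 px.

1668 px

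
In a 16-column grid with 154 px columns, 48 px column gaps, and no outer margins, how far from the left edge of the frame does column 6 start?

1010 px

No margin, so column 6 starts at 5·(column + gutter) = 5·202 = 1010 px.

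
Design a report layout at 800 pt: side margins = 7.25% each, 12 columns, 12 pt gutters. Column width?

46 pt

800 × (1 − 2·7.25%) = 800 × 85.5% = 684 pt for the columns.
12c + 11·12 = 684 → 12c = 552 → c = 46 pt.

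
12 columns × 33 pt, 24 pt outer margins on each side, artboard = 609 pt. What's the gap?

15 pt

Content width = 609 − 2·24 = 561 pt.
Columns use 396 pt, leaving 165 pt across 11 gaps = 15 pt each.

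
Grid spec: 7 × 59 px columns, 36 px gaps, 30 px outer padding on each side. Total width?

Artboard = 2·30 + 7·59 + 6·36 = 60 + 413 + 216 = 689 px.

689 px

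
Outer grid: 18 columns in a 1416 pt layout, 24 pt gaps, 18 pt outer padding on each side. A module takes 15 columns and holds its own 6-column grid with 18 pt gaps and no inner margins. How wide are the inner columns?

176 pt

Subtract both margins: 1416 − 2·18 = 1380 pt.
18c + 17·24 = 1380 → 18c = 972 → c = 54 pt.
15-column span = 15·54 + 14·24 = 1146 pt.
Subtracting 5 gaps of 18 leaves 1056 for 6 columns, so d = 176 pt.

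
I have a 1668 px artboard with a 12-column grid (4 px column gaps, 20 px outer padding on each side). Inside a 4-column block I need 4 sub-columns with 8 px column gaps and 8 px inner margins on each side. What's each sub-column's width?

125 px

Take off 40 px of margins, leaving 1628 px.
12c + 11·4 = 1628 → 12c = 1584 → c = 132 px.
4-column span = 4·132 + 3·4 = 540 px.
Inner content = 540 − 2·8 = 524 px.
4d + 3·8 = 524 → 4d = 500 → d = 125 px.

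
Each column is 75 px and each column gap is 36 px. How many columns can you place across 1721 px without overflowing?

15 columns: 15·75 + 14·36 = 1629 px ≤ 1721.
16 columns: 1740 px > 1721. So 15.

15 columns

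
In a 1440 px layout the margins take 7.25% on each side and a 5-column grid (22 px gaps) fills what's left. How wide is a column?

228.64 px

Margins: 7.25% × 1440 = 104.4 px each, so content = 1440 − 208.8 = 1231.2 px.
5 columns + 4 gaps: 5c + 4·22 = 1231.2.
5c = 1231.2 − 88 = 1143.2, so c = 228.64 px.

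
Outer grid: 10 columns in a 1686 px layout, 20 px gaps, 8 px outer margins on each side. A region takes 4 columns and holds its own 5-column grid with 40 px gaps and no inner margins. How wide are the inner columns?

99.2 px

Outer content = 1686 − 2·8 = 1670 px.
10c + 9·20 = 1670 → 10c = 1490 → c = 149 px.
Span of 4: 4·149 + 3·20 = 596 + 60 = 656 px.
5d + 4·40 = 656 → 5d = 496 → d = 99.2 px.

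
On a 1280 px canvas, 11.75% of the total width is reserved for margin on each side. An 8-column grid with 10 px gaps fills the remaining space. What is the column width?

113.65 px

1280 × (1 − 2·11.75%) = 1280 × 76.5% = 979.2 px for the columns.
Subtracting 7 gaps of 10 leaves 909.2 for 8 columns, so c = 113.65 px.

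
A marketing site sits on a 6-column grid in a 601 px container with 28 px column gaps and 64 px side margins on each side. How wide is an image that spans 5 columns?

389.5 px

Take off 128 px of margins, leaving 473 px.
6 columns + 5 column gaps: 6c + 5·28 = 473.
6c = 473 − 140 = 333, so c = 55.5 px.
5 columns plus 4 column gaps: 277.5 + 112 = 389.5 px.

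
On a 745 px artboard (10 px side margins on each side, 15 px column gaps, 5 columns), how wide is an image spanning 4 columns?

Subtract both margins: 745 − 2·10 = 725 px.
Subtracting 4 column gaps of 15 leaves 665 for 5 columns, so c = 133 px.
4 columns plus 3 column gaps: 532 + 45 = 577 px.

577 px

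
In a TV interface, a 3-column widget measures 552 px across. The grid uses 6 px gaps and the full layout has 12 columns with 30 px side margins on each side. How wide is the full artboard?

2286 px

3c + 2·6 = 552 → 3c = 540 → c = 180 px.
Total width: 2·30 + 12·180 + 11·6 = 2286 px.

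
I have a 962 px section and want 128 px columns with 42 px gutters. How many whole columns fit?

5 columns

Each extra column adds 128 + 42 = 170 px.
(962 + 42) / 170 = 5.91, so 5 columns fit.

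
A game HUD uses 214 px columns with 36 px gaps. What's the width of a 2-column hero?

464 px

2 columns plus 1 gap: 428 + 36 = 464 px.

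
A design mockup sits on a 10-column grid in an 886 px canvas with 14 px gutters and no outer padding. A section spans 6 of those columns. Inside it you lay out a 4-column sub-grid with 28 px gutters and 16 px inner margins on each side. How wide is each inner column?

10 columns + 9 gutters: 10c + 9·14 = 886.
10c = 886 − 126 = 760, so c = 76 px.
6-column span = 6·76 + 5·14 = 526 px.
Inner content = 526 − 2·16 = 494 px.
4d + 3·28 = 494 → 4d = 410 → d = 102.5 px.

102.5 px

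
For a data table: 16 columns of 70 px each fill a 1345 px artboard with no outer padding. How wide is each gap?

15 px

16·70 + 15g = 1345 → 15g = 225 → g = 15 px.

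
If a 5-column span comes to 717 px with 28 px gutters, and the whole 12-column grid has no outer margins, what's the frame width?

1760 px

5 columns + 4 gutters: 5c + 4·28 = 717.
5c = 717 − 112 = 605, so c = 121 px.
Summing: 1452 + 308 = 1760 px.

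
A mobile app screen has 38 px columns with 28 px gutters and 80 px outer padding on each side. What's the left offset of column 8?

542 px

Column 8 starts at margin + 7·(column + gutter) = 80 + 7·66 = 542 px.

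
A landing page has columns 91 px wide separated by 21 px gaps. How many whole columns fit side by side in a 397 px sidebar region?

3 columns

3 columns: 3·91 + 2·21 = 315 px ≤ 397.
4 columns: 427 px > 397. So 3.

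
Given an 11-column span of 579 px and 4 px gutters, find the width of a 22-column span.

1162 px

11 columns + 10 gutters: 11c + 10·4 = 579.
11c = 579 − 40 = 539, so c = 49 px.
22-column span = 22·49 + 21·4 = 1162 px.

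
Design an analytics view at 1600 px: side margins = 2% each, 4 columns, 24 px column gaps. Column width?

366 px

Each margin = 2% of 1600 = 32 px; content = 1600 − 2·32 = 1536 px.
Subtracting 3 column gaps of 24 leaves 1464 for 4 columns, so c = 366 px.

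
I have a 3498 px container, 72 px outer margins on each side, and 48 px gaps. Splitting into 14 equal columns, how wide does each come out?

195 px

Inside the margins: 3498 − 144 = 3354 px.
14 columns + 13 gaps: 14c + 13·48 = 3354.
14c = 3354 − 624 = 2730, so c = 195 px.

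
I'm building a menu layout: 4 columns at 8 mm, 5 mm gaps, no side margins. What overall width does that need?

47 mm

Total width: 4·8 + 3·5 = 47 mm.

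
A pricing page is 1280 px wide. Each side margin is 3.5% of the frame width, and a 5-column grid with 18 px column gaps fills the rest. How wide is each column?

223.68 px

Margins: 3.5% × 1280 = 44.8 px each, so content = 1280 − 89.6 = 1190.4 px.
Subtracting 4 column gaps of 18 leaves 1118.4 for 5 columns, so c = 223.68 px.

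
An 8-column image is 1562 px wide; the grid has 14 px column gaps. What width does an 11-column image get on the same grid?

2153 px

8 columns + 7 column gaps: 8c + 7·14 = 1562.
8c = 1562 − 98 = 1464, so c = 183 px.
11-column span = 11·183 + 10·14 = 2153 px.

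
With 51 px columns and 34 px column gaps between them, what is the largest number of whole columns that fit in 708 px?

k columns need k·51 + (k−1)·34 = k·85 − 34.
k·85 − 34 ≤ 708 → k ≤ 742 / 85 ≈ 8.73, so k = 8.

8 columns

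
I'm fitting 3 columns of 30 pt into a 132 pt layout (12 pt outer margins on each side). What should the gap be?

9 pt

Content width = 132 − 2·12 = 108 pt.
3 columns take 3·30 = 90 pt; remaining 18 splits into 2 gaps.
g = 18 / 2 = 9 pt.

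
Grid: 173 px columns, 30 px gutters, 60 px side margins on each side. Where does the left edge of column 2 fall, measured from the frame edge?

Before column 2: the margin + 1 column + 1 gutter.
Offset = 60 + 1·(173 + 30) = 60 + 203 = 263 px.

263 px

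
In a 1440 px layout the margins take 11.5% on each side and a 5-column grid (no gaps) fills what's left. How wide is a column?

221.76 px

Each margin = 11.5% of 1440 = 165.6 px; content = 1440 − 2·165.6 = 1108.8 px.
1108.8 / 5 = 221.76 px per column.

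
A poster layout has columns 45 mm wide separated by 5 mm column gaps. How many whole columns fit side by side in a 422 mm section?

8 columns

k columns need k·45 + (k−1)·5 = k·50 − 5.
k·50 − 5 ≤ 422 → k ≤ 427 / 50 ≈ 8.54, so k = 8.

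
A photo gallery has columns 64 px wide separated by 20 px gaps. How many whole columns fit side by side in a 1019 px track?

12 columns: 12·64 + 11·20 = 988 px ≤ 1019.
13 columns: 1072 px > 1019. So 12.

12 columns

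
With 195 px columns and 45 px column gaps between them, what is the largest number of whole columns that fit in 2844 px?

k columns need k·195 + (k−1)·45 = k·240 − 45.
k·240 − 45 ≤ 2844 → k ≤ 2889 / 240 ≈ 12.04, so k = 12.

12 columns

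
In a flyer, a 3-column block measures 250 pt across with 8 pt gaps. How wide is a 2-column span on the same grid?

250 − 2·8 = 234; ÷3 gives c = 78 pt.
2-column span = 2·78 + 1·8 = 164 pt.

164 pt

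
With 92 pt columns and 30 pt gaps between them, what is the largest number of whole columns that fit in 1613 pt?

13 columns

13 columns: 13·92 + 12·30 = 1556 pt ≤ 1613.
14 columns: 1678 pt > 1613. So 13.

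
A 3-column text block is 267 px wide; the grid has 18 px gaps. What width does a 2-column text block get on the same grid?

172 px

267 − 2·18 = 231; ÷3 gives c = 77 px.
2 columns plus 1 gap: 154 + 18 = 172 px.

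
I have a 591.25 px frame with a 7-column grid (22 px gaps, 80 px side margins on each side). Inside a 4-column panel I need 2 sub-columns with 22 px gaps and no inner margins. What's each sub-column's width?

Subtract both margins: 591.25 − 2·80 = 431.25 px.
431.25 − 6·22 = 299.25; ÷7 gives c = 42.75 px.
4 columns plus 3 gaps: 171 + 66 = 237 px.
Subtracting 1 gap of 22 leaves 215 for 2 columns, so d = 107.5 px.

107.5 px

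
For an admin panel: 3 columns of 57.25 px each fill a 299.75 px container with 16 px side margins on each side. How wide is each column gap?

Take off 32 px of margins, leaving 267.75 px.
3·57.25 + 2g = 267.75 → 2g = 96 → g = 48 px.

48 px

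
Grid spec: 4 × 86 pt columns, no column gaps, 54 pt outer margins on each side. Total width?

Summing: 108 + 344 = 452 pt.

452 pt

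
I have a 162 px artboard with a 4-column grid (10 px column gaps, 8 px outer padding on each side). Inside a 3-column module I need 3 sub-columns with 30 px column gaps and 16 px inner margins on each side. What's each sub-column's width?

Subtract both margins: 162 − 2·8 = 146 px.
Subtracting 3 column gaps of 10 leaves 116 for 4 columns, so c = 29 px.
Span of 3: 3·29 + 2·10 = 87 + 20 = 107 px.
Inner content = 107 − 2·16 = 75 px.
75 − 2·30 = 15; ÷3 gives d = 5 px.

5 px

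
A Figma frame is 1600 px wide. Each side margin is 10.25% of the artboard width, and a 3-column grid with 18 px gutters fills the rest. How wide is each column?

1600 × (1 − 2·10.25%) = 1600 × 79.5% = 1272 px for the columns.
Subtracting 2 gutters of 18 leaves 1236 for 3 columns, so c = 412 px.

412 px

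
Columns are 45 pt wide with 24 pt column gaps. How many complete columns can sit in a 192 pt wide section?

k columns need k·45 + (k−1)·24 = k·69 − 24.
k·69 − 24 ≤ 192 → k ≤ 216 / 69 ≈ 3.13, so k = 3.

3 columns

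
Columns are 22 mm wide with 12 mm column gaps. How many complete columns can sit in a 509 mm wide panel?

15 columns

Each extra column adds 22 + 12 = 34 mm.
(509 + 12) / 34 = 15.32, so 15 columns fit.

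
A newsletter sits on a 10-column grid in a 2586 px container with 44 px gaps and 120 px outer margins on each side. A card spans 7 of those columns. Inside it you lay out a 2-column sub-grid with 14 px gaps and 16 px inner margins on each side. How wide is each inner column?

791.5 px

Take off 240 px of margins, leaving 2346 px.
10c + 9·44 = 2346 → 10c = 1950 → c = 195 px.
7 columns plus 6 gaps: 1365 + 264 = 1629 px.
Inner content = 1629 − 2·16 = 1597 px.
Subtracting 1 gap of 14 leaves 1583 for 2 columns, so d = 791.5 px.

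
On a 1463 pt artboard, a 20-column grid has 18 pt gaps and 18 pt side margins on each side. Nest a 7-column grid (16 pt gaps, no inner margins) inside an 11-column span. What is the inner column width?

97.25 pt

Inside the margins: 1463 − 36 = 1427 pt.
Subtracting 19 gaps of 18 leaves 1085 for 20 columns, so c = 54.25 pt.
11 columns plus 10 gaps: 596.75 + 180 = 776.75 pt.
Subtracting 6 gaps of 16 leaves 680.75 for 7 columns, so d = 97.25 pt.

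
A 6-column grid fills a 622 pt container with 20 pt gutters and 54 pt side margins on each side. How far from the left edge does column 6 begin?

499 pt

Inside the margins: 622 − 108 = 514 pt.
6 columns + 5 gutters: 6c + 5·20 = 514.
6c = 514 − 100 = 414, so c = 69 pt.
Before column 6: the margin + 5 columns + 5 gutters.
Offset = 54 + 5·(69 + 20) = 54 + 445 = 499 pt.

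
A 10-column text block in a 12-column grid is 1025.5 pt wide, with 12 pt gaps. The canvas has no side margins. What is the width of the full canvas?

10 columns + 9 gaps: 10c + 9·12 = 1025.5.
10c = 1025.5 − 108 = 917.5, so c = 91.75 pt.
Total width: 12·91.75 + 11·12 = 1233 pt.

1233 pt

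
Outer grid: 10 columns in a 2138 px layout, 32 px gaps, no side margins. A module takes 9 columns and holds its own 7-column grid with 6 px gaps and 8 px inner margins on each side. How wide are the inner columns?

Subtracting 9 gaps of 32 leaves 1850 for 10 columns, so c = 185 px.
9 columns plus 8 gaps: 1665 + 256 = 1921 px.
Inner content = 1921 − 2·8 = 1905 px.
1905 − 6·6 = 1869; ÷7 gives d = 267 px.

267 px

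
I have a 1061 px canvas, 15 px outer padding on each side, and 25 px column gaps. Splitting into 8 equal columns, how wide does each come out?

107 px

Subtract both margins: 1061 − 2·15 = 1031 px.
Subtracting 7 column gaps of 25 leaves 856 for 8 columns, so c = 107 px.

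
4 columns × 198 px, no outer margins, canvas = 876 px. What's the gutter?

Columns use 792 px, leaving 84 px across 3 gutters = 28 px each.

28 px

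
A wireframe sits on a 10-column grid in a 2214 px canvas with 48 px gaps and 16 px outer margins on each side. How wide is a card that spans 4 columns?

844 px

Inside the margins: 2214 − 32 = 2182 px.
10 columns + 9 gaps: 10c + 9·48 = 2182.
10c = 2182 − 432 = 1750, so c = 175 px.
Span of 4: 4·175 + 3·48 = 700 + 144 = 844 px.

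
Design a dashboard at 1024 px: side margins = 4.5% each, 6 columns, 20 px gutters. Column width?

138.64 px

1024 × (1 − 2·4.5%) = 1024 × 91% = 931.84 px for the columns.
6c + 5·20 = 931.84 → 6c = 831.84 → c = 138.64 px.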